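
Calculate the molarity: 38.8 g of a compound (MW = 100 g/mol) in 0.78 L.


C = (mass / MW) / volume
C = (38.8 / 100) / 0.78
C = 0.4974 M

0.4974 M


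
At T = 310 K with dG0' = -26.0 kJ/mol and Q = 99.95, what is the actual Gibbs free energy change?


dG = dG0' + RT * ln(Q) / 1000
dG = -26.0 + 8.314 * 310 * ln(99.95) / 1000
dG = -14.1322 kJ/mol

-14.1322 kJ/mol


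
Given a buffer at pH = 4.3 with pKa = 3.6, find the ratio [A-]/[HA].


[A-]/[HA] = 10^(pH - pKa)
= 10^(4.3 - 3.6)
= 5.0119

5.0119


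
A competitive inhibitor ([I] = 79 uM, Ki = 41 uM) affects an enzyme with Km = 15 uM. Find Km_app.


Km_app = Km * (1 + [I]/Ki)
Km_app = 15 * (1 + 79/41)
Km_app = 43.9024 uM

43.9024 uM


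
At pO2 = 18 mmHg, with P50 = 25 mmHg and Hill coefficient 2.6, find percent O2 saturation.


Y = pO2^n / (P50^n + pO2^n)
Y = 18^2.6 / (25^2.6 + 18^2.6)
Y = 29.86%

29.86%


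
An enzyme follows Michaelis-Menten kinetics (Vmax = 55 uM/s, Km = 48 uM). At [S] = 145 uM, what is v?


v = Vmax * [S] / (Km + [S])
v = 55 * 145 / (48 + 145)
v = 41.3212 uM/s

41.3212 uM/s


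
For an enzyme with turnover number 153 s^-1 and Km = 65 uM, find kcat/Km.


Catalytic efficiency = kcat / Km
= 153 / 65
= 2.3538 uM^-1*s^-1

2.3538 uM^-1*s^-1


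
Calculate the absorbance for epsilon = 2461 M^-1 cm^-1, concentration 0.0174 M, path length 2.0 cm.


A = epsilon * c * l
A = 2461 * 0.0174 * 2.0
A = 85.6428

85.6428


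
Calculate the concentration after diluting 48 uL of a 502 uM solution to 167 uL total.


C2 = C1 * V1 / V2
C2 = 502 * 48 / 167
C2 = 144.2874 uM

144.2874 uM


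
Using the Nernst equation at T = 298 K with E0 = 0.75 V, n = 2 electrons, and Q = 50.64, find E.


E = E0 - (RT/nF) * ln(Q)
E = 0.75 - (8.314 * 298 / (2 * 96485)) * ln(50.64)
E = 0.6996 V

0.6996 V


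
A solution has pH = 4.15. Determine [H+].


[H+] = 10^(-pH)
[H+] = 10^(-4.15)
[H+] = 7.079e-05 M

7.079e-05 M


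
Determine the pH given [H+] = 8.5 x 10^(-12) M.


pH = -log10([H+])
pH = -log10(8.5 x 10^(-12))
pH = 11.0706

11.0706


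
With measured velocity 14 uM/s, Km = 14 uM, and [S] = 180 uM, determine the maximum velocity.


Vmax = v * (Km + [S]) / [S]
Vmax = 14 * (14 + 180) / 180
Vmax = 15.0889 uM/s

15.0889 uM/s


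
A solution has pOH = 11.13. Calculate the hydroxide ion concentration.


[OH-] = 10^(-pOH)
[OH-] = 10^(-11.13)
[OH-] = 7.413e-12 M

7.413e-12 M


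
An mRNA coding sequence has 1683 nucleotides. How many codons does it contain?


codons = nucleotides / 3
codons = 1683 / 3 = 561

561


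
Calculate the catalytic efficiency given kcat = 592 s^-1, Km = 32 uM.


Catalytic efficiency = kcat / Km
= 592 / 32
= 18.5 uM^-1*s^-1

18.5 uM^-1*s^-1


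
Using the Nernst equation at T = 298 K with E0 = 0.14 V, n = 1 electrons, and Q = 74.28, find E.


E = E0 - (RT/nF) * ln(Q)
E = 0.14 - (8.314 * 298 / (1 * 96485)) * ln(74.28)
E = 0.0294 V

0.0294 V


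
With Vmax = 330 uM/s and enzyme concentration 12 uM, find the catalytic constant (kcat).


kcat = Vmax / [E]t
kcat = 330 / 12
kcat = 27.5 s^-1

27.5 s^-1


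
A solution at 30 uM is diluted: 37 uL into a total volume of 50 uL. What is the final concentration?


C2 = C1 * V1 / V2
C2 = 30 * 37 / 50
C2 = 22.2 uM

22.2 uM


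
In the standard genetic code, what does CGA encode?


Standard genetic code lookup.
Codon CGA -> Arg

Arg


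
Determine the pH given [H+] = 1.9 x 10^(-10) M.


pH = -log10([H+])
pH = -log10(1.9 x 10^(-10))
pH = 9.7212

9.7212


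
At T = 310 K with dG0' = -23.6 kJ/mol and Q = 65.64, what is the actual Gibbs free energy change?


dG = dG0' + RT * ln(Q) / 1000
dG = -23.6 + 8.314 * 310 * ln(65.64) / 1000
dG = -12.8159 kJ/mol

-12.8159 kJ/mol


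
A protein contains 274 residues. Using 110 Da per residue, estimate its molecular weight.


MW = n_residues * 110 Da
MW = 274 * 110
MW = 30140 Da

30140 Da


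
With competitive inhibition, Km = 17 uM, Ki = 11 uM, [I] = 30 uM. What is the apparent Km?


Km_app = Km * (1 + [I]/Ki)
Km_app = 17 * (1 + 30/11)
Km_app = 63.3636 uM

63.3636 uM


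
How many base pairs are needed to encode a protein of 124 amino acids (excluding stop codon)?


Each amino acid = 1 codon = 3 bp
bp = 124 * 3 = 372 bp

372 bp


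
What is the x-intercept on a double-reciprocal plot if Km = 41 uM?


x-intercept = -1/Km
= -1/41
= -0.0244 1/uM

-0.0244 1/uM


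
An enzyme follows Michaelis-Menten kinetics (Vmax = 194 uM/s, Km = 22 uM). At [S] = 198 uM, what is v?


v = Vmax * [S] / (Km + [S])
v = 194 * 198 / (22 + 198)
v = 174.6 uM/s

174.6 uM/s


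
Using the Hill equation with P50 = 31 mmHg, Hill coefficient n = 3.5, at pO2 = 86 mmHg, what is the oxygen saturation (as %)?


Y = pO2^n / (P50^n + pO2^n)
Y = 86^3.5 / (31^3.5 + 86^3.5)
Y = 97.26%

97.26%


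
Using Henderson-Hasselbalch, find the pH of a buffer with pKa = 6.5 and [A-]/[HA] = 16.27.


pH = pKa + log10([A-]/[HA])
pH = 6.5 + log10(16.27)
pH = 7.7114

7.7114


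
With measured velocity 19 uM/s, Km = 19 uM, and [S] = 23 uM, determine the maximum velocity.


Vmax = v * (Km + [S]) / [S]
Vmax = 19 * (19 + 23) / 23
Vmax = 34.6957 uM/s

34.6957 uM/s


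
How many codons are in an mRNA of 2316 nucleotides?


codons = nucleotides / 3
codons = 2316 / 3 = 772

772


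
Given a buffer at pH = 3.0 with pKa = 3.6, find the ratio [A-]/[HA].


[A-]/[HA] = 10^(pH - pKa)
= 10^(3.0 - 3.6)
= 0.2512

0.2512


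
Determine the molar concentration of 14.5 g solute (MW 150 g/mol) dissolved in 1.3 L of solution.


C = (mass / MW) / volume
C = (14.5 / 150) / 1.3
C = 0.0744 M

0.0744 M


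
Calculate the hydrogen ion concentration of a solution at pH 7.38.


[H+] = 10^(-pH)
[H+] = 10^(-7.38)
[H+] = 4.169e-08 M

4.169e-08 M


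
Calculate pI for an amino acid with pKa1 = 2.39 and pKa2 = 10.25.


pI = (pKa1 + pKa2) / 2
pI = (2.39 + 10.25) / 2
pI = 6.32

6.32


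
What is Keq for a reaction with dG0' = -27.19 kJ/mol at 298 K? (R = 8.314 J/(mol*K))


Keq = exp(-dG0 * 1000 / (R * T))
Keq = exp(-(-27.19) * 1000 / (8.314 * 298))
Keq = 58363.9697

58363.9697


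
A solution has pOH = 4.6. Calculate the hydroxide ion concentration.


[OH-] = 10^(-pOH)
[OH-] = 10^(-4.6)
[OH-] = 2.512e-05 M

2.512e-05 M


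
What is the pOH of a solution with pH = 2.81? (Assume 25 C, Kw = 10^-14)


pOH = 14 - pH
pOH = 14 - 2.81
pOH = 11.19

11.19


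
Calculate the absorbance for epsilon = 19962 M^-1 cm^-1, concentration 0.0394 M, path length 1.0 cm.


A = epsilon * c * l
A = 19962 * 0.0394 * 1.0
A = 786.5028

786.5028


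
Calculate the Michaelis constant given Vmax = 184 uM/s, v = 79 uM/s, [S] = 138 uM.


Km = [S] * (Vmax - v) / v
Km = 138 * (184 - 79) / 79
Km = 183.4177 uM

183.4177 uM


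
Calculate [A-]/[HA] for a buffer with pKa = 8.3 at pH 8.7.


[A-]/[HA] = 10^(pH - pKa)
= 10^(8.7 - 8.3)
= 2.5119

2.5119


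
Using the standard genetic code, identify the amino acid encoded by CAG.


Standard genetic code lookup.
Codon CAG -> Gln

Gln


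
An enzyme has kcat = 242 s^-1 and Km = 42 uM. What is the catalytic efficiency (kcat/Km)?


Catalytic efficiency = kcat / Km
= 242 / 42
= 5.7619 uM^-1*s^-1

5.7619 uM^-1*s^-1


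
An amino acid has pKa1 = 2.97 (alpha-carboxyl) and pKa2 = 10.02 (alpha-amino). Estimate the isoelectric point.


pI = (pKa1 + pKa2) / 2
pI = (2.97 + 10.02) / 2
pI = 6.495

6.495


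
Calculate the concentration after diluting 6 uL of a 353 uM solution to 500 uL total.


C2 = C1 * V1 / V2
C2 = 353 * 6 / 500
C2 = 4.236 uM

4.236 uM


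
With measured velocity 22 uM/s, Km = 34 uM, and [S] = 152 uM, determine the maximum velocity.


Vmax = v * (Km + [S]) / [S]
Vmax = 22 * (34 + 152) / 152
Vmax = 26.9211 uM/s

26.9211 uM/s


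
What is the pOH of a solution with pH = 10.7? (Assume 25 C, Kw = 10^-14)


pOH = 14 - pH
pOH = 14 - 10.7
pOH = 3.3

3.3


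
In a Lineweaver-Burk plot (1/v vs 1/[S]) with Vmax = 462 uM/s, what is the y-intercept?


y-intercept = 1/Vmax
= 1/462
= 0.0022 s/uM

0.0022 s/uM


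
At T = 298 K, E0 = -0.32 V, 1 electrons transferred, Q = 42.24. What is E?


E = E0 - (RT/nF) * ln(Q)
E = -0.32 - (8.314 * 298 / (1 * 96485)) * ln(42.24)
E = -0.4161 V

-0.4161 V


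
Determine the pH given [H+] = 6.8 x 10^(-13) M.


pH = -log10([H+])
pH = -log10(6.8 x 10^(-13))
pH = 12.1675

12.1675


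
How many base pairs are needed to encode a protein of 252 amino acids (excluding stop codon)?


Each amino acid = 1 codon = 3 bp
bp = 252 * 3 = 756 bp

756 bp


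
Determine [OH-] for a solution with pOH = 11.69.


[OH-] = 10^(-pOH)
[OH-] = 10^(-11.69)
[OH-] = 2.042e-12 M

2.042e-12 M


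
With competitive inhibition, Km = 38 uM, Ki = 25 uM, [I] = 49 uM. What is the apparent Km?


Km_app = Km * (1 + [I]/Ki)
Km_app = 38 * (1 + 49/25)
Km_app = 112.48 uM

112.48 uM


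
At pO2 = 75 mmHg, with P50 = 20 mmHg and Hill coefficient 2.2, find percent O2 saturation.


Y = pO2^n / (P50^n + pO2^n)
Y = 75^2.2 / (20^2.2 + 75^2.2)
Y = 94.82%

94.82%


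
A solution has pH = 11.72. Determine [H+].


[H+] = 10^(-pH)
[H+] = 10^(-11.72)
[H+] = 1.905e-12 M

1.905e-12 M


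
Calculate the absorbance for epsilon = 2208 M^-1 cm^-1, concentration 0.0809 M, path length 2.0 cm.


A = epsilon * c * l
A = 2208 * 0.0809 * 2.0
A = 357.2544

357.2544


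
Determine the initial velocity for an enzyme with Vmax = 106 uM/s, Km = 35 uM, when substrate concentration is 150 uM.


v = Vmax * [S] / (Km + [S])
v = 106 * 150 / (35 + 150)
v = 85.9459 uM/s

85.9459 uM/s


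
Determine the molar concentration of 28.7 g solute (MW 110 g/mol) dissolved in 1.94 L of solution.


C = (mass / MW) / volume
C = (28.7 / 110) / 1.94
C = 0.1345 M

0.1345 M


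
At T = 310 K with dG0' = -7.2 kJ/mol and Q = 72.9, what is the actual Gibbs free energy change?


dG = dG0' + RT * ln(Q) / 1000
dG = -7.2 + 8.314 * 310 * ln(72.9) / 1000
dG = 3.8544 kJ/mol

3.8544 kJ/mol


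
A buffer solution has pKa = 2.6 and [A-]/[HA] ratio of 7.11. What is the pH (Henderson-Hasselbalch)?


pH = pKa + log10([A-]/[HA])
pH = 2.6 + log10(7.11)
pH = 3.4519

3.4519


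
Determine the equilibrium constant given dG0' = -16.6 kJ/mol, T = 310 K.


Keq = exp(-dG0 * 1000 / (R * T))
Keq = exp(-(-16.6) * 1000 / (8.314 * 310))
Keq = 626.8761

626.8761


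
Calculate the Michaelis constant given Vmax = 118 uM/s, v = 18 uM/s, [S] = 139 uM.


Km = [S] * (Vmax - v) / v
Km = 139 * (118 - 18) / 18
Km = 772.2222 uM

772.2222 uM


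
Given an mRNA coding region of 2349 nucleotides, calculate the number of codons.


codons = nucleotides / 3
codons = 2349 / 3 = 783

783


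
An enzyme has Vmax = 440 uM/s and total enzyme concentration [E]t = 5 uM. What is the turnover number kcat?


kcat = Vmax / [E]t
kcat = 440 / 5
kcat = 88.0 s^-1

88.0 s^-1


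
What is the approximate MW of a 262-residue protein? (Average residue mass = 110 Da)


MW = n_residues * 110 Da
MW = 262 * 110
MW = 28820 Da

28820 Da


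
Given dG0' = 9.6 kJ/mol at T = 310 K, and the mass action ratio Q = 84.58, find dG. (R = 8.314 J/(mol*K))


dG = dG0' + RT * ln(Q) / 1000
dG = 9.6 + 8.314 * 310 * ln(84.58) / 1000
dG = 21.0375 kJ/mol

21.0375 kJ/mol


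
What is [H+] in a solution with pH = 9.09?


[H+] = 10^(-pH)
[H+] = 10^(-9.09)
[H+] = 8.128e-10 M

8.128e-10 M


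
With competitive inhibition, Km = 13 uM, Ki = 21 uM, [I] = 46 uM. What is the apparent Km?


Km_app = Km * (1 + [I]/Ki)
Km_app = 13 * (1 + 46/21)
Km_app = 41.4762 uM

41.4762 uM


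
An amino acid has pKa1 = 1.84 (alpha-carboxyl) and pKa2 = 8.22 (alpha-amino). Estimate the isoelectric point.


pI = (pKa1 + pKa2) / 2
pI = (1.84 + 8.22) / 2
pI = 5.03

5.03


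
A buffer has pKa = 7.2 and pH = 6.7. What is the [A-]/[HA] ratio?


[A-]/[HA] = 10^(pH - pKa)
= 10^(6.7 - 7.2)
= 0.3162

0.3162


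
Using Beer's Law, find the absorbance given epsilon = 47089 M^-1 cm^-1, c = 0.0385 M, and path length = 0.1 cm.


A = epsilon * c * l
A = 47089 * 0.0385 * 0.1
A = 181.2927

181.2927


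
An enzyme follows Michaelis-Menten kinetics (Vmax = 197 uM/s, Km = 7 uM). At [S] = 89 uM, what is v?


v = Vmax * [S] / (Km + [S])
v = 197 * 89 / (7 + 89)
v = 182.6354 uM/s

182.6354 uM/s


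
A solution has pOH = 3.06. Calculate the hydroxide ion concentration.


[OH-] = 10^(-pOH)
[OH-] = 10^(-3.06)
[OH-] = 8.710e-04 M

8.710e-04 M


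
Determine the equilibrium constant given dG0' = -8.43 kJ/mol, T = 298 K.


Keq = exp(-dG0 * 1000 / (R * T))
Keq = exp(-(-8.43) * 1000 / (8.314 * 298))
Keq = 30.0398

30.0398


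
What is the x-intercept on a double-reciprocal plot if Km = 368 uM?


x-intercept = -1/Km
= -1/368
= -0.0027 1/uM

-0.0027 1/uM


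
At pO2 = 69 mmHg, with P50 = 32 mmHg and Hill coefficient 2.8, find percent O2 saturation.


Y = pO2^n / (P50^n + pO2^n)
Y = 69^2.8 / (32^2.8 + 69^2.8)
Y = 89.58%

89.58%


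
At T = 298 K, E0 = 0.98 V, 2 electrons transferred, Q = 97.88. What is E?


E = E0 - (RT/nF) * ln(Q)
E = 0.98 - (8.314 * 298 / (2 * 96485)) * ln(97.88)
E = 0.9211 V

0.9211 V


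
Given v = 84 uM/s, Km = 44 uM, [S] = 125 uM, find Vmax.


Vmax = v * (Km + [S]) / [S]
Vmax = 84 * (44 + 125) / 125
Vmax = 113.568 uM/s

113.568 uM/s


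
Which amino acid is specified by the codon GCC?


Standard genetic code lookup.
Codon GCC -> Ala

Ala


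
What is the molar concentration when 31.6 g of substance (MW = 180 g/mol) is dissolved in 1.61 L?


C = (mass / MW) / volume
C = (31.6 / 180) / 1.61
C = 0.109 M

0.109 M


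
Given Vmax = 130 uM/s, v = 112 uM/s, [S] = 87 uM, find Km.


Km = [S] * (Vmax - v) / v
Km = 87 * (130 - 112) / 112
Km = 13.9821 uM

13.9821 uM


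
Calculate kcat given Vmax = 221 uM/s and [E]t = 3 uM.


kcat = Vmax / [E]t
kcat = 221 / 3
kcat = 73.6667 s^-1

73.6667 s^-1


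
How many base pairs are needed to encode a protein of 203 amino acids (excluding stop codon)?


Each amino acid = 1 codon = 3 bp
bp = 203 * 3 = 609 bp

609 bp


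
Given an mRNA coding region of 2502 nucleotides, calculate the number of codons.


codons = nucleotides / 3
codons = 2502 / 3 = 834

834


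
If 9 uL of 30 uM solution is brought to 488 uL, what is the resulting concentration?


C2 = C1 * V1 / V2
C2 = 30 * 9 / 488
C2 = 0.5533 uM

0.5533 uM


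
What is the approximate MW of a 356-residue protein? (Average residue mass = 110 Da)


MW = n_residues * 110 Da
MW = 356 * 110
MW = 39160 Da

39160 Da


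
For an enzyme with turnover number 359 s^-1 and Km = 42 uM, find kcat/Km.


Catalytic efficiency = kcat / Km
= 359 / 42
= 8.5476 uM^-1*s^-1

8.5476 uM^-1*s^-1


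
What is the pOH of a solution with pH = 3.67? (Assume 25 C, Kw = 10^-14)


pOH = 14 - pH
pOH = 14 - 3.67
pOH = 10.33

10.33


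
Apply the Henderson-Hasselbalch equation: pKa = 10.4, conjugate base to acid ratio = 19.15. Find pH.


pH = pKa + log10([A-]/[HA])
pH = 10.4 + log10(19.15)
pH = 11.6822

11.6822


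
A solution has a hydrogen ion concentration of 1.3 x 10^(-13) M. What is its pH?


pH = -log10([H+])
pH = -log10(1.3 x 10^(-13))
pH = 12.8861

12.8861


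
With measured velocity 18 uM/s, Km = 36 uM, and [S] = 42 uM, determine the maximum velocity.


Vmax = v * (Km + [S]) / [S]
Vmax = 18 * (36 + 42) / 42
Vmax = 33.4286 uM/s

33.4286 uM/s


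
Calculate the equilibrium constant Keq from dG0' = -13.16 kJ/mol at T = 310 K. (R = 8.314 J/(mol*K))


Keq = exp(-dG0 * 1000 / (R * T))
Keq = exp(-(-13.16) * 1000 / (8.314 * 310))
Keq = 165.0155

165.0155


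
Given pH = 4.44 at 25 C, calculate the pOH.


pOH = 14 - pH
pOH = 14 - 4.44
pOH = 9.56

9.56


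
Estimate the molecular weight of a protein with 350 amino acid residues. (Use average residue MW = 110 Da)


MW = n_residues * 110 Da
MW = 350 * 110
MW = 38500 Da

38500 Da


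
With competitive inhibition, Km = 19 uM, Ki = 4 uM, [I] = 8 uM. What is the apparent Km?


Km_app = Km * (1 + [I]/Ki)
Km_app = 19 * (1 + 8/4)
Km_app = 57.0 uM

57.0 uM


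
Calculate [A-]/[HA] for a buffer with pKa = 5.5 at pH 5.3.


[A-]/[HA] = 10^(pH - pKa)
= 10^(5.3 - 5.5)
= 0.631

0.631


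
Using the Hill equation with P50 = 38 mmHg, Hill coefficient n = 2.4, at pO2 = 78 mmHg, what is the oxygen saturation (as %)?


Y = pO2^n / (P50^n + pO2^n)
Y = 78^2.4 / (38^2.4 + 78^2.4)
Y = 84.89%

84.89%


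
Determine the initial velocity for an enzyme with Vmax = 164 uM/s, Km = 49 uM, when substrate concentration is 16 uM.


v = Vmax * [S] / (Km + [S])
v = 164 * 16 / (49 + 16)
v = 40.3692 uM/s

40.3692 uM/s


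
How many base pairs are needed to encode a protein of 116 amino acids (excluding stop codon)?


Each amino acid = 1 codon = 3 bp
bp = 116 * 3 = 348 bp

348 bp


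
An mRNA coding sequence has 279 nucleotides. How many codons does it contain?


codons = nucleotides / 3
codons = 279 / 3 = 93

93


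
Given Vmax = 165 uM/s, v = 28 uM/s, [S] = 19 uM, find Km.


Km = [S] * (Vmax - v) / v
Km = 19 * (165 - 28) / 28
Km = 92.9643 uM

92.9643 uM


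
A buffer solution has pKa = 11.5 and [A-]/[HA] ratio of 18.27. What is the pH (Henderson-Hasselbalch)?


pH = pKa + log10([A-]/[HA])
pH = 11.5 + log10(18.27)
pH = 12.7617

12.7617


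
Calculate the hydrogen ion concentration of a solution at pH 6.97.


[H+] = 10^(-pH)
[H+] = 10^(-6.97)
[H+] = 1.072e-07 M

1.072e-07 M


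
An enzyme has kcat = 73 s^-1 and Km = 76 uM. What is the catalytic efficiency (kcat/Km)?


Catalytic efficiency = kcat / Km
= 73 / 76
= 0.9605 uM^-1*s^-1

0.9605 uM^-1*s^-1


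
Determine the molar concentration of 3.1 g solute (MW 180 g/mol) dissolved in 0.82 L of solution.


C = (mass / MW) / volume
C = (3.1 / 180) / 0.82
C = 0.021 M

0.021 M


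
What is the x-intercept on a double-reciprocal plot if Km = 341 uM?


x-intercept = -1/Km
= -1/341
= -0.0029 1/uM

-0.0029 1/uM


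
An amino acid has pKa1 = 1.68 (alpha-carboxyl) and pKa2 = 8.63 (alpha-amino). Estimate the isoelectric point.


pI = (pKa1 + pKa2) / 2
pI = (1.68 + 8.63) / 2
pI = 5.155

5.155


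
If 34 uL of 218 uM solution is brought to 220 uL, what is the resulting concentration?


C2 = C1 * V1 / V2
C2 = 218 * 34 / 220
C2 = 33.6909 uM

33.6909 uM


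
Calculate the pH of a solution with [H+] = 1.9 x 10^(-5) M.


pH = -log10([H+])
pH = -log10(1.9 x 10^(-5))
pH = 4.7212

4.7212


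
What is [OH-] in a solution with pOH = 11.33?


[OH-] = 10^(-pOH)
[OH-] = 10^(-11.33)
[OH-] = 4.677e-12 M

4.677e-12 M


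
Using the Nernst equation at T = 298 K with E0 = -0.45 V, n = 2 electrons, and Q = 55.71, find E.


E = E0 - (RT/nF) * ln(Q)
E = -0.45 - (8.314 * 298 / (2 * 96485)) * ln(55.71)
E = -0.5016 V

-0.5016 V


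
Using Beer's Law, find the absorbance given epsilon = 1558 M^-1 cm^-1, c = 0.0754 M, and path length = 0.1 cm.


A = epsilon * c * l
A = 1558 * 0.0754 * 0.1
A = 11.7473

11.7473


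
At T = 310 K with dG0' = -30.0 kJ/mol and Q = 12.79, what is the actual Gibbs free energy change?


dG = dG0' + RT * ln(Q) / 1000
dG = -30.0 + 8.314 * 310 * ln(12.79) / 1000
dG = -23.4312 kJ/mol

-23.4312 kJ/mol


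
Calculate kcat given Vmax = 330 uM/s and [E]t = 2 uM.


kcat = Vmax / [E]t
kcat = 330 / 2
kcat = 165.0 s^-1

165.0 s^-1


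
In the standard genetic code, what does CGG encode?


Standard genetic code lookup.
Codon CGG -> Arg

Arg


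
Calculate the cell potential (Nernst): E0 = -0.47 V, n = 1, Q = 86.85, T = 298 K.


E = E0 - (RT/nF) * ln(Q)
E = -0.47 - (8.314 * 298 / (1 * 96485)) * ln(86.85)
E = -0.5846 V

-0.5846 V


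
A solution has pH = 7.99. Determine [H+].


[H+] = 10^(-pH)
[H+] = 10^(-7.99)
[H+] = 1.023e-08 M

1.023e-08 M


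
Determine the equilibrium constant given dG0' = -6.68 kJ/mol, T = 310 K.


Keq = exp(-dG0 * 1000 / (R * T))
Keq = exp(-(-6.68) * 1000 / (8.314 * 310))
Keq = 13.354

13.354


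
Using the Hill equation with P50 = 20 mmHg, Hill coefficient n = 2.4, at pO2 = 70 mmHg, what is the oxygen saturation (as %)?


Y = pO2^n / (P50^n + pO2^n)
Y = 70^2.4 / (20^2.4 + 70^2.4)
Y = 95.29%

95.29%


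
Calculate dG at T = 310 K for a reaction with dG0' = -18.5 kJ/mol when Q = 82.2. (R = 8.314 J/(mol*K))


dG = dG0' + RT * ln(Q) / 1000
dG = -18.5 + 8.314 * 310 * ln(82.2) / 1000
dG = -7.1361 kJ/mol

-7.1361 kJ/mol


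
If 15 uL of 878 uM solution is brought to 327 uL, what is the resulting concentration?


C2 = C1 * V1 / V2
C2 = 878 * 15 / 327
C2 = 40.2752 uM

40.2752 uM


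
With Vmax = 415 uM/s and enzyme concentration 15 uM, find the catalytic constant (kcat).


kcat = Vmax / [E]t
kcat = 415 / 15
kcat = 27.6667 s^-1

27.6667 s^-1


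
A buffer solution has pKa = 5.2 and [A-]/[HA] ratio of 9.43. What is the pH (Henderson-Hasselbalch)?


pH = pKa + log10([A-]/[HA])
pH = 5.2 + log10(9.43)
pH = 6.1745

6.1745


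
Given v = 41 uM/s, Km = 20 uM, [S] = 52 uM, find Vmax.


Vmax = v * (Km + [S]) / [S]
Vmax = 41 * (20 + 52) / 52
Vmax = 56.7692 uM/s

56.7692 uM/s


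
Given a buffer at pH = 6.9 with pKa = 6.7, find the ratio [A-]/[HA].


[A-]/[HA] = 10^(pH - pKa)
= 10^(6.9 - 6.7)
= 1.5849

1.5849


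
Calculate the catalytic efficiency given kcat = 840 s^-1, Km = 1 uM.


Catalytic efficiency = kcat / Km
= 840 / 1
= 840.0 uM^-1*s^-1

840.0 uM^-1*s^-1


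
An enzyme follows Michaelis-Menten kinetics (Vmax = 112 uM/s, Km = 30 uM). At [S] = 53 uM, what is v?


v = Vmax * [S] / (Km + [S])
v = 112 * 53 / (30 + 53)
v = 71.5181 uM/s

71.5181 uM/s


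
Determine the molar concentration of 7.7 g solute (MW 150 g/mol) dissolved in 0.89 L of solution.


C = (mass / MW) / volume
C = (7.7 / 150) / 0.89
C = 0.0577 M

0.0577 M


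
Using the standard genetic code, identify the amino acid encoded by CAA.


Standard genetic code lookup.
Codon CAA -> Gln

Gln


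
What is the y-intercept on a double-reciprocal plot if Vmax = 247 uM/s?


y-intercept = 1/Vmax
= 1/247
= 0.004 s/uM

0.004 s/uM


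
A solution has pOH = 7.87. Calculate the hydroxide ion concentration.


[OH-] = 10^(-pOH)
[OH-] = 10^(-7.87)
[OH-] = 1.349e-08 M

1.349e-08 M


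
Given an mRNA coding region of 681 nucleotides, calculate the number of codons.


codons = nucleotides / 3
codons = 681 / 3 = 227

227


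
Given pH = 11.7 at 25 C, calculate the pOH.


pOH = 14 - pH
pOH = 14 - 11.7
pOH = 2.3

2.3


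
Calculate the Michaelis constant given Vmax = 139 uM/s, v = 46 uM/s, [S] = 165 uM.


Km = [S] * (Vmax - v) / v
Km = 165 * (139 - 46) / 46
Km = 333.587 uM

333.587 uM


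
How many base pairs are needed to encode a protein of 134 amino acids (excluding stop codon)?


Each amino acid = 1 codon = 3 bp
bp = 134 * 3 = 402 bp

402 bp


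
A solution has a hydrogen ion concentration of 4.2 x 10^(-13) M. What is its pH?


pH = -log10([H+])
pH = -log10(4.2 x 10^(-13))
pH = 12.3768

12.3768


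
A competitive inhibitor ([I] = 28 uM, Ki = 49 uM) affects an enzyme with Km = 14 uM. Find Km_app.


Km_app = Km * (1 + [I]/Ki)
Km_app = 14 * (1 + 28/49)
Km_app = 22.0 uM

22.0 uM


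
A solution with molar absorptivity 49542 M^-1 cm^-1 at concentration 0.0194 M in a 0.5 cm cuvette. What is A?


A = epsilon * c * l
A = 49542 * 0.0194 * 0.5
A = 480.5574

480.5574


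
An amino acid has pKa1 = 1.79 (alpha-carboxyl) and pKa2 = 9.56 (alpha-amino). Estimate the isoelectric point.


pI = (pKa1 + pKa2) / 2
pI = (1.79 + 9.56) / 2
pI = 5.675

5.675


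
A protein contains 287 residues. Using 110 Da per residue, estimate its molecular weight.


MW = n_residues * 110 Da
MW = 287 * 110
MW = 31570 Da

31570 Da


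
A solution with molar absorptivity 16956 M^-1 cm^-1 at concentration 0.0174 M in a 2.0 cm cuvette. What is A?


A = epsilon * c * l
A = 16956 * 0.0174 * 2.0
A = 590.0688

590.0688


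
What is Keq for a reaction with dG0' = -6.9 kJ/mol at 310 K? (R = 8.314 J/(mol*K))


Keq = exp(-dG0 * 1000 / (R * T))
Keq = exp(-(-6.9) * 1000 / (8.314 * 310))
Keq = 14.544

14.544


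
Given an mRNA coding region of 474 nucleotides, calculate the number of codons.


codons = nucleotides / 3
codons = 474 / 3 = 158

158


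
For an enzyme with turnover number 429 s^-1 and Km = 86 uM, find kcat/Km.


Catalytic efficiency = kcat / Km
= 429 / 86
= 4.9884 uM^-1*s^-1

4.9884 uM^-1*s^-1


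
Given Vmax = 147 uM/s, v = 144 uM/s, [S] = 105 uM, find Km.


Km = [S] * (Vmax - v) / v
Km = 105 * (147 - 144) / 144
Km = 2.1875 uM

2.1875 uM


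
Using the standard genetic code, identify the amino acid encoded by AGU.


Standard genetic code lookup.
Codon AGU -> Ser

Ser


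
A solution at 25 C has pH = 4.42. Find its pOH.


pOH = 14 - pH
pOH = 14 - 4.42
pOH = 9.58

9.58


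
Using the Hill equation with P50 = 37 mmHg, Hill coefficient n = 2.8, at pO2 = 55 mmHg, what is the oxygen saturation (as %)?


Y = pO2^n / (P50^n + pO2^n)
Y = 55^2.8 / (37^2.8 + 55^2.8)
Y = 75.21%

75.21%


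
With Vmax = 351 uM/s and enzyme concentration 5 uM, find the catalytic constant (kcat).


kcat = Vmax / [E]t
kcat = 351 / 5
kcat = 70.2 s^-1

70.2 s^-1


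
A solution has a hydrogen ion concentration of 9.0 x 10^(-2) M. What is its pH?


pH = -log10([H+])
pH = -log10(9.0 x 10^(-2))
pH = 1.0458

1.0458


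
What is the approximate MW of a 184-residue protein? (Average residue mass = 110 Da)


MW = n_residues * 110 Da
MW = 184 * 110
MW = 20240 Da

20240 Da


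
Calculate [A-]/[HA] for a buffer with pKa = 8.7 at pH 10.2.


[A-]/[HA] = 10^(pH - pKa)
= 10^(10.2 - 8.7)
= 31.6228

31.6228


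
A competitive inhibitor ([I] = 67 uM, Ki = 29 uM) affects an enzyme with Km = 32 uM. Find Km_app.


Km_app = Km * (1 + [I]/Ki)
Km_app = 32 * (1 + 67/29)
Km_app = 105.931 uM

105.931 uM


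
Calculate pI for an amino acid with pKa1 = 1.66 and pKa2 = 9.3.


pI = (pKa1 + pKa2) / 2
pI = (1.66 + 9.3) / 2
pI = 5.48

5.48


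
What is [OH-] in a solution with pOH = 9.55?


[OH-] = 10^(-pOH)
[OH-] = 10^(-9.55)
[OH-] = 2.818e-10 M

2.818e-10 M


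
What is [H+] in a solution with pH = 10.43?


[H+] = 10^(-pH)
[H+] = 10^(-10.43)
[H+] = 3.715e-11 M

3.715e-11 M


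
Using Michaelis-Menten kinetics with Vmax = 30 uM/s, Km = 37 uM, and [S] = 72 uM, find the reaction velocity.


v = Vmax * [S] / (Km + [S])
v = 30 * 72 / (37 + 72)
v = 19.8165 uM/s

19.8165 uM/s


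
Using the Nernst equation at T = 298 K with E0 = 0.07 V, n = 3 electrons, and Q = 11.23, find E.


E = E0 - (RT/nF) * ln(Q)
E = 0.07 - (8.314 * 298 / (3 * 96485)) * ln(11.23)
E = 0.0493 V

0.0493 V


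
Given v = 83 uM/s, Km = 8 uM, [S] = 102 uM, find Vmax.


Vmax = v * (Km + [S]) / [S]
Vmax = 83 * (8 + 102) / 102
Vmax = 89.5098 uM/s

89.5098 uM/s


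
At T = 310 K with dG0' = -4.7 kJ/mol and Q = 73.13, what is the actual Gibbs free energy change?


dG = dG0' + RT * ln(Q) / 1000
dG = -4.7 + 8.314 * 310 * ln(73.13) / 1000
dG = 6.3626 kJ/mol

6.3626 kJ/mol


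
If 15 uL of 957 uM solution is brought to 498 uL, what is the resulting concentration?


C2 = C1 * V1 / V2
C2 = 957 * 15 / 498
C2 = 28.8253 uM

28.8253 uM


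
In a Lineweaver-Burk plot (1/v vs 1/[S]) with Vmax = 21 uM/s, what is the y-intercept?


y-intercept = 1/Vmax
= 1/21
= 0.0476 s/uM

0.0476 s/uM


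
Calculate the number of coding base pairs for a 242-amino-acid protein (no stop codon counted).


Each amino acid = 1 codon = 3 bp
bp = 242 * 3 = 726 bp

726 bp


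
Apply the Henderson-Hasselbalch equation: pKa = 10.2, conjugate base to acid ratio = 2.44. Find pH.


pH = pKa + log10([A-]/[HA])
pH = 10.2 + log10(2.44)
pH = 10.5874

10.5874


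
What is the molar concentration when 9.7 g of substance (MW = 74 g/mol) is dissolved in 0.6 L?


C = (mass / MW) / volume
C = (9.7 / 74) / 0.6
C = 0.2185 M

0.2185 M


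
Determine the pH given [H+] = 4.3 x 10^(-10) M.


pH = -log10([H+])
pH = -log10(4.3 x 10^(-10))
pH = 9.3665

9.3665


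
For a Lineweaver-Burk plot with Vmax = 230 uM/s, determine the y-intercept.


y-intercept = 1/Vmax
= 1/230
= 0.0043 s/uM

0.0043 s/uM


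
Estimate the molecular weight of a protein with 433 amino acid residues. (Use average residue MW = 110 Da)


MW = n_residues * 110 Da
MW = 433 * 110
MW = 47630 Da

47630 Da


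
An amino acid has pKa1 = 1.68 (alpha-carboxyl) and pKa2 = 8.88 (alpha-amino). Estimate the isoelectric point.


pI = (pKa1 + pKa2) / 2
pI = (1.68 + 8.88) / 2
pI = 5.28

5.28


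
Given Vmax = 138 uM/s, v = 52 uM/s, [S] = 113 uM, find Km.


Km = [S] * (Vmax - v) / v
Km = 113 * (138 - 52) / 52
Km = 186.8846 uM

186.8846 uM


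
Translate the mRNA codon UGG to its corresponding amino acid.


Standard genetic code lookup.
Codon UGG -> Trp

Trp


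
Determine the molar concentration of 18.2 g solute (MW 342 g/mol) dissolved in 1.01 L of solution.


C = (mass / MW) / volume
C = (18.2 / 342) / 1.01
C = 0.0527 M

0.0527 M


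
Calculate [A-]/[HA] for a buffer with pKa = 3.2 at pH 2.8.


[A-]/[HA] = 10^(pH - pKa)
= 10^(2.8 - 3.2)
= 0.3981

0.3981


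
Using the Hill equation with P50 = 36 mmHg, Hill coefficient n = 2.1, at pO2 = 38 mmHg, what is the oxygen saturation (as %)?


Y = pO2^n / (P50^n + pO2^n)
Y = 38^2.1 / (36^2.1 + 38^2.1)
Y = 52.84%

52.84%


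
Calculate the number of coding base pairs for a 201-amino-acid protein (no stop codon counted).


Each amino acid = 1 codon = 3 bp
bp = 201 * 3 = 603 bp

603 bp


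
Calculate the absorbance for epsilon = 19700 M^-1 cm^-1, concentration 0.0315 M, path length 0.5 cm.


A = epsilon * c * l
A = 19700 * 0.0315 * 0.5
A = 310.275

310.275


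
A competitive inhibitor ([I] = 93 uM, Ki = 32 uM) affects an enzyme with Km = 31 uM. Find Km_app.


Km_app = Km * (1 + [I]/Ki)
Km_app = 31 * (1 + 93/32)
Km_app = 121.0938 uM

121.0938 uM


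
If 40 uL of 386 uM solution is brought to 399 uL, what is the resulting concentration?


C2 = C1 * V1 / V2
C2 = 386 * 40 / 399
C2 = 38.6967 uM

38.6967 uM


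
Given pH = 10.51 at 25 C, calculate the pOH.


pOH = 14 - pH
pOH = 14 - 10.51
pOH = 3.49

3.49


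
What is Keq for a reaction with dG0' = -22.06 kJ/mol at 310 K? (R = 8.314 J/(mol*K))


Keq = exp(-dG0 * 1000 / (R * T))
Keq = exp(-(-22.06) * 1000 / (8.314 * 310))
Keq = 5214.5716

5214.5716


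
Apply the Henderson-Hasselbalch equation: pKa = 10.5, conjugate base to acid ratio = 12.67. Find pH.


pH = pKa + log10([A-]/[HA])
pH = 10.5 + log10(12.67)
pH = 11.6028

11.6028


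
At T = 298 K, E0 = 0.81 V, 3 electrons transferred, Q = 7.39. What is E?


E = E0 - (RT/nF) * ln(Q)
E = 0.81 - (8.314 * 298 / (3 * 96485)) * ln(7.39)
E = 0.7929 V

0.7929 V


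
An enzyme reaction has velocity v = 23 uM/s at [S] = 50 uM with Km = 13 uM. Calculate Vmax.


Vmax = v * (Km + [S]) / [S]
Vmax = 23 * (13 + 50) / 50
Vmax = 28.98 uM/s

28.98 uM/s


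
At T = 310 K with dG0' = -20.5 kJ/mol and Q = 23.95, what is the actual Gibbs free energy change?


dG = dG0' + RT * ln(Q) / 1000
dG = -20.5 + 8.314 * 310 * ln(23.95) / 1000
dG = -12.3144 kJ/mol

-12.3144 kJ/mol


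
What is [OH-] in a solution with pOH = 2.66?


[OH-] = 10^(-pOH)
[OH-] = 10^(-2.66)
[OH-] = 0.0022 M

0.0022 M


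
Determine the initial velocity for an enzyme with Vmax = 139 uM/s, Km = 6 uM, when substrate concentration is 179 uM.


v = Vmax * [S] / (Km + [S])
v = 139 * 179 / (6 + 179)
v = 134.4919 uM/s

134.4919 uM/s


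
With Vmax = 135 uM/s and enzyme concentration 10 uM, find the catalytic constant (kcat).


kcat = Vmax / [E]t
kcat = 135 / 10
kcat = 13.5 s^-1

13.5 s^-1


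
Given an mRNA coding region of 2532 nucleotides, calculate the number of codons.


codons = nucleotides / 3
codons = 2532 / 3 = 844

844


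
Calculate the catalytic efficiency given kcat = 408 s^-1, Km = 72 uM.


Catalytic efficiency = kcat / Km
= 408 / 72
= 5.6667 uM^-1*s^-1

5.6667 uM^-1*s^-1


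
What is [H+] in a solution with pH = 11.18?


[H+] = 10^(-pH)
[H+] = 10^(-11.18)
[H+] = 6.607e-12 M

6.607e-12 M


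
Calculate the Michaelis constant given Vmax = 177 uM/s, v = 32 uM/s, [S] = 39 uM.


Km = [S] * (Vmax - v) / v
Km = 39 * (177 - 32) / 32
Km = 176.7188 uM

176.7188 uM


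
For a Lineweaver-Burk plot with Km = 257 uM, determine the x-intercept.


x-intercept = -1/Km
= -1/257
= -0.0039 1/uM

-0.0039 1/uM


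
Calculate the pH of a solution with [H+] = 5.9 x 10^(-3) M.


pH = -log10([H+])
pH = -log10(5.9 x 10^(-3))
pH = 2.2291

2.2291


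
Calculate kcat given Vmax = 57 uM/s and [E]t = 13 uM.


kcat = Vmax / [E]t
kcat = 57 / 13
kcat = 4.3846 s^-1

4.3846 s^-1


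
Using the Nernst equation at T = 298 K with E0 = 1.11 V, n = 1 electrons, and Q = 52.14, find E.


E = E0 - (RT/nF) * ln(Q)
E = 1.11 - (8.314 * 298 / (1 * 96485)) * ln(52.14)
E = 1.0085 V

1.0085 V


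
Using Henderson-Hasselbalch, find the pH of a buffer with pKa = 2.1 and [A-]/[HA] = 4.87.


pH = pKa + log10([A-]/[HA])
pH = 2.1 + log10(4.87)
pH = 2.7875

2.7875


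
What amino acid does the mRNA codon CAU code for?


Standard genetic code lookup.
Codon CAU -> His

His


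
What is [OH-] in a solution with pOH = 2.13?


[OH-] = 10^(-pOH)
[OH-] = 10^(-2.13)
[OH-] = 0.0074 M

0.0074 M


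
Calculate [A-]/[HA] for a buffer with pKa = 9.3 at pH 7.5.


[A-]/[HA] = 10^(pH - pKa)
= 10^(7.5 - 9.3)
= 0.0158

0.0158


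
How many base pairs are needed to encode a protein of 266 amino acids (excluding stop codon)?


Each amino acid = 1 codon = 3 bp
bp = 266 * 3 = 798 bp

798 bp


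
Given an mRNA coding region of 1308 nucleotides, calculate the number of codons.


codons = nucleotides / 3
codons = 1308 / 3 = 436

436


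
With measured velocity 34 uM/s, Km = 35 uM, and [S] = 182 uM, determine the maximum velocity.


Vmax = v * (Km + [S]) / [S]
Vmax = 34 * (35 + 182) / 182
Vmax = 40.5385 uM/s

40.5385 uM/s


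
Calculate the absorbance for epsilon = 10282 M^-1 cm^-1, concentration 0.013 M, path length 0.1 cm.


A = epsilon * c * l
A = 10282 * 0.013 * 0.1
A = 13.3666

13.3666


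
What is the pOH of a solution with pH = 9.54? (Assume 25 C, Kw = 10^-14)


pOH = 14 - pH
pOH = 14 - 9.54
pOH = 4.46

4.46


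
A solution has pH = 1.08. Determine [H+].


[H+] = 10^(-pH)
[H+] = 10^(-1.08)
[H+] = 0.0832 M

0.0832 M


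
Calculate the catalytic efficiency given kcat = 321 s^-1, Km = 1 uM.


Catalytic efficiency = kcat / Km
= 321 / 1
= 321.0 uM^-1*s^-1

321.0 uM^-1*s^-1


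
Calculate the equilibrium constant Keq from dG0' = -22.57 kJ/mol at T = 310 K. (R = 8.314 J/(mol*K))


Keq = exp(-dG0 * 1000 / (R * T))
Keq = exp(-(-22.57) * 1000 / (8.314 * 310))
Keq = 6355.594

6355.594


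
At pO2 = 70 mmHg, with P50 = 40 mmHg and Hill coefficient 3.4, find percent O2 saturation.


Y = pO2^n / (P50^n + pO2^n)
Y = 70^3.4 / (40^3.4 + 70^3.4)
Y = 87.02%

87.02%


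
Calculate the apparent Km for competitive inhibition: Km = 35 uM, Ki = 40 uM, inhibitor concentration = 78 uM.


Km_app = Km * (1 + [I]/Ki)
Km_app = 35 * (1 + 78/40)
Km_app = 103.25 uM

103.25 uM


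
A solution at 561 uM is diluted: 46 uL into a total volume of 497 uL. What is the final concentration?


C2 = C1 * V1 / V2
C2 = 561 * 46 / 497
C2 = 51.9235 uM

51.9235 uM


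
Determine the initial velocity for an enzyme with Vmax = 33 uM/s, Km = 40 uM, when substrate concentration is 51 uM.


v = Vmax * [S] / (Km + [S])
v = 33 * 51 / (40 + 51)
v = 18.4945 uM/s

18.4945 uM/s


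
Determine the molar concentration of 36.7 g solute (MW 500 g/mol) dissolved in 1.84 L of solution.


C = (mass / MW) / volume
C = (36.7 / 500) / 1.84
C = 0.0399 M

0.0399 M


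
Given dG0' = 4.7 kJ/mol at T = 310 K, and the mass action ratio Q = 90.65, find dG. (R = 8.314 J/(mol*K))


dG = dG0' + RT * ln(Q) / 1000
dG = 4.7 + 8.314 * 310 * ln(90.65) / 1000
dG = 16.3161 kJ/mol

16.3161 kJ/mol


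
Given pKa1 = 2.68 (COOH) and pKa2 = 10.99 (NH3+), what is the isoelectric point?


pI = (pKa1 + pKa2) / 2
pI = (2.68 + 10.99) / 2
pI = 6.835

6.835


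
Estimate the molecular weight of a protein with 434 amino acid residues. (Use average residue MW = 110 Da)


MW = n_residues * 110 Da
MW = 434 * 110
MW = 47740 Da

47740 Da


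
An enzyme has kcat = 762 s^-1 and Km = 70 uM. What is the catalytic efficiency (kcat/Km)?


Catalytic efficiency = kcat / Km
= 762 / 70
= 10.8857 uM^-1*s^-1

10.8857 uM^-1*s^-1


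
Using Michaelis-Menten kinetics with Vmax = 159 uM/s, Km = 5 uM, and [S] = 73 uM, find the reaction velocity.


v = Vmax * [S] / (Km + [S])
v = 159 * 73 / (5 + 73)
v = 148.8077 uM/s

148.8077 uM/s


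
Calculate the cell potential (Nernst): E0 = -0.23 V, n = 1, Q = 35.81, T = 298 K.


E = E0 - (RT/nF) * ln(Q)
E = -0.23 - (8.314 * 298 / (1 * 96485)) * ln(35.81)
E = -0.3219 V

-0.3219 V


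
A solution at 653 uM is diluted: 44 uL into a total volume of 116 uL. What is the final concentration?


C2 = C1 * V1 / V2
C2 = 653 * 44 / 116
C2 = 247.6897 uM

247.6897 uM


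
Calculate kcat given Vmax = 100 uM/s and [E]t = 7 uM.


kcat = Vmax / [E]t
kcat = 100 / 7
kcat = 14.2857 s^-1

14.2857 s^-1


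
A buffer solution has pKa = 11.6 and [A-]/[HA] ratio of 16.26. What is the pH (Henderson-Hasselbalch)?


pH = pKa + log10([A-]/[HA])
pH = 11.6 + log10(16.26)
pH = 12.8111

12.8111


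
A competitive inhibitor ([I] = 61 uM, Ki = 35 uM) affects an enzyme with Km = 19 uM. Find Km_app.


Km_app = Km * (1 + [I]/Ki)
Km_app = 19 * (1 + 61/35)
Km_app = 52.1143 uM

52.1143 uM


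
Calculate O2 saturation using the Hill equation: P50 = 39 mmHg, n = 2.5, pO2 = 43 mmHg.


Y = pO2^n / (P50^n + pO2^n)
Y = 43^2.5 / (39^2.5 + 43^2.5)
Y = 56.07%

56.07%


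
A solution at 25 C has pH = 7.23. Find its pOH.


pOH = 14 - pH
pOH = 14 - 7.23
pOH = 6.77

6.77


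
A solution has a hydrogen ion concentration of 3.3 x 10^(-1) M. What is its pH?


pH = -log10([H+])
pH = -log10(3.3 x 10^(-1))
pH = 0.4815

0.4815


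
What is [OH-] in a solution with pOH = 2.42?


[OH-] = 10^(-pOH)
[OH-] = 10^(-2.42)
[OH-] = 0.0038 M

0.0038 M


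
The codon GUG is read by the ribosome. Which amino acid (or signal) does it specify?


Standard genetic code lookup.
Codon GUG -> Val

Val


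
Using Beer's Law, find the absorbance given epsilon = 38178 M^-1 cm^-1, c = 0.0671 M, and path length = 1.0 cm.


A = epsilon * c * l
A = 38178 * 0.0671 * 1.0
A = 2561.7438

2561.7438


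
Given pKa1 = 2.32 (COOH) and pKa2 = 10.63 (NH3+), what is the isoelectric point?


pI = (pKa1 + pKa2) / 2
pI = (2.32 + 10.63) / 2
pI = 6.475

6.475


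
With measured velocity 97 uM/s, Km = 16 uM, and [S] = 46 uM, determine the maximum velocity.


Vmax = v * (Km + [S]) / [S]
Vmax = 97 * (16 + 46) / 46
Vmax = 130.7391 uM/s

130.7391 uM/s


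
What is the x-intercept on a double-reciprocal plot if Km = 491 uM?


x-intercept = -1/Km
= -1/491
= -0.002 1/uM

-0.002 1/uM


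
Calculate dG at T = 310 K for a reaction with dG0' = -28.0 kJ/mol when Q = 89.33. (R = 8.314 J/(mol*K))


dG = dG0' + RT * ln(Q) / 1000
dG = -28.0 + 8.314 * 310 * ln(89.33) / 1000
dG = -16.4217 kJ/mol

-16.4217 kJ/mol


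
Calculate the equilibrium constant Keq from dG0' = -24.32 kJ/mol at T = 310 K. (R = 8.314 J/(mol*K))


Keq = exp(-dG0 * 1000 / (R * T))
Keq = exp(-(-24.32) * 1000 / (8.314 * 310))
Keq = 12532.5591

12532.5591
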